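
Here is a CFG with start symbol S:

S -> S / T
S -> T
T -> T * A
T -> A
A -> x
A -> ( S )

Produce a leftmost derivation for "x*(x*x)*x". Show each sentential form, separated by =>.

S => T => T*A => T*A*A => A*A*A => x*A*A => x*(S)*A => x*(T)*A => x*(T*A)*A => x*(A*A)*A => x*(x*A)*A => x*(x*x)*A => x*(x*x)*x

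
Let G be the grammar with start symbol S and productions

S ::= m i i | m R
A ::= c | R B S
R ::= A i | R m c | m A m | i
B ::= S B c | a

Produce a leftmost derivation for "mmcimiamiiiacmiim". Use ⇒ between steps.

S ⇒ mR   [S ::= m R]
mR ⇒ mmAm   [R ::= m A m]
mmAm ⇒ mmRBSm   [A ::= R B S]
mmRBSm ⇒ mmAiBSm   [R ::= A i]
mmAiBSm ⇒ mmciBSm   [A ::= c]
mmciBSm ⇒ mmciSBcSm   [B ::= S B c]
mmciSBcSm ⇒ mmcimRBcSm   [S ::= m R]
mmcimRBcSm ⇒ mmcimAiBcSm   [R ::= A i]
mmcimAiBcSm ⇒ mmcimRBSiBcSm   [A ::= R B S]
mmcimRBSiBcSm ⇒ mmcimiBSiBcSm   [R ::= i]
mmcimiBSiBcSm ⇒ mmcimiaSiBcSm   [B ::= a]
mmcimiaSiBcSm ⇒ mmcimiamiiiBcSm   [S ::= m i i]
mmcimiamiiiBcSm ⇒ mmcimiamiiiacSm   [B ::= a]
mmcimiamiiiacSm ⇒ mmcimiamiiiacmiim   [S ::= m i i]

S⇒mR⇒mmAm⇒mmRBSm⇒mmAiBSm⇒mmciBSm⇒mmciSBcSm⇒mmcimRBcSm⇒mmcimAiBcSm⇒mmcimRBSiBcSm⇒mmcimiBSiBcSm⇒mmcimiaSiBcSm⇒mmcimiamiiiBcSm⇒mmcimiamiiiacSm⇒mmcimiamiiiacmiim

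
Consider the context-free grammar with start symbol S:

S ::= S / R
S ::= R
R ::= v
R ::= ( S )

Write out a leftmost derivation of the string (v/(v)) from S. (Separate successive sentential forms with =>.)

S => R => (S) => (S/R) => (R/R) => (v/R) => (v/(S)) => (v/(R)) => (v/(v))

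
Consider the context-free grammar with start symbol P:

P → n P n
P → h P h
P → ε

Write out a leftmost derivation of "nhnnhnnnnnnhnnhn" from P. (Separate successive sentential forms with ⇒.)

P ⇒ nPn ⇒ nhPhn ⇒ nhnPnhn ⇒ nhnnPnnhn ⇒ nhnnhPhnnhn ⇒ nhnnhnPnhnnhn ⇒ nhnnhnnPnnhnnhn ⇒ nhnnhnnnPnnnhnnhn ⇒ nhnnhnnnnnnhnnhn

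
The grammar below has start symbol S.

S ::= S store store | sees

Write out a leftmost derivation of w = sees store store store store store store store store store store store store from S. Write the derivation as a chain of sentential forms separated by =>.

S => S store store   [S ::= S store store]
S store store => S store store store store   [S ::= S store store]
S store store store store => S store store store store store store   [S ::= S store store]
S store store store store store store => S store store store store store store store store   [S ::= S store store]
S store store store store store store store store => S store store store store store store store store store store   [S ::= S store store]
S store store store store store store store store store store => S store store store store store store store store store store store store   [S ::= S store store]
S store store store store store store store store store store store store => sees store store store store store store store store store store store store   [S ::= sees]

S => S store store => S store store store store => S store store store store store store => S store store store store store store store store => S store store store store store store store store store store => S store store store store store store store store store store store store => sees store store store store store store store store store store store store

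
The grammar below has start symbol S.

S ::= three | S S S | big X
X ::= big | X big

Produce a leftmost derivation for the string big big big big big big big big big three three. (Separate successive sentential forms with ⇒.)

S ⇒ S S S   [S ::= S S S]
S S S ⇒ big X S S   [S ::= big X]
big X S S ⇒ big X big S S   [X ::= X big]
big X big S S ⇒ big X big big S S   [X ::= X big]
big X big big S S ⇒ big X big big big S S   [X ::= X big]
big X big big big S S ⇒ big X big big big big S S   [X ::= X big]
big X big big big big S S ⇒ big X big big big big big S S   [X ::= X big]
big X big big big big big S S ⇒ big X big big big big big big S S   [X ::= X big]
big X big big big big big big S S ⇒ big X big big big big big big big S S   [X ::= X big]
big X big big big big big big big S S ⇒ big big big big big big big big big S S   [X ::= big]
big big big big big big big big big S S ⇒ big big big big big big big big big three S   [S ::= three]
big big big big big big big big big three S ⇒ big big big big big big big big big three three   [S ::= three]

S ⇒ S S S ⇒ big X S S ⇒ big X big S S ⇒ big X big big S S ⇒ big X big big big S S ⇒ big X big big big big S S ⇒ big X big big big big big S S ⇒ big X big big big big big big S S ⇒ big X big big big big big big big S S ⇒ big big big big big big big big big S S ⇒ big big big big big big big big big three S ⇒ big big big big big big big big big three three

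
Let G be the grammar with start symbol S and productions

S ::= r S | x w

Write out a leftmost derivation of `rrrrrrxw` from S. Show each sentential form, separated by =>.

S => rS => rrS => rrrS => rrrrS => rrrrrS => rrrrrrS => rrrrrrxw

S => rS   [S ::= r S]
rS => rrS   [S ::= r S]
rrS => rrrS   [S ::= r S]
rrrS => rrrrS   [S ::= r S]
rrrrS => rrrrrS   [S ::= r S]
rrrrrS => rrrrrrS   [S ::= r S]
rrrrrrS => rrrrrrxw   [S ::= x w]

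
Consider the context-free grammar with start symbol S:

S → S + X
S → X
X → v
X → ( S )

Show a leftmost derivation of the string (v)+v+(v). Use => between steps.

S => S+X => S+X+X => X+X+X => (S)+X+X => (X)+X+X => (v)+X+X => (v)+v+X => (v)+v+(S) => (v)+v+(X) => (v)+v+(v)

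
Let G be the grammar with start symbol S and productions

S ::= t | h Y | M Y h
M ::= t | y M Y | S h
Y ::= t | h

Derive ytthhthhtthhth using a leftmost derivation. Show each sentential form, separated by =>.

S => MYh => ShYh => MYhhYh => yMYYhhYh => yShYYhhYh => yMYhhYYhhYh => yShYhhYYhhYh => yMYhhYhhYYhhYh => ytYhhYhhYYhhYh => ytthhYhhYYhhYh => ytthhthhYYhhYh => ytthhthhtYhhYh => ytthhthhtthhYh => ytthhthhtthhth

S => MYh   [S ::= M Y h]
MYh => ShYh   [M ::= S h]
ShYh => MYhhYh   [S ::= M Y h]
MYhhYh => yMYYhhYh   [M ::= y M Y]
yMYYhhYh => yShYYhhYh   [M ::= S h]
yShYYhhYh => yMYhhYYhhYh   [S ::= M Y h]
yMYhhYYhhYh => yShYhhYYhhYh   [M ::= S h]
yShYhhYYhhYh => yMYhhYhhYYhhYh   [S ::= M Y h]
yMYhhYhhYYhhYh => ytYhhYhhYYhhYh   [M ::= t]
ytYhhYhhYYhhYh => ytthhYhhYYhhYh   [Y ::= t]
ytthhYhhYYhhYh => ytthhthhYYhhYh   [Y ::= t]
ytthhthhYYhhYh => ytthhthhtYhhYh   [Y ::= t]
ytthhthhtYhhYh => ytthhthhtthhYh   [Y ::= t]
ytthhthhtthhYh => ytthhthhtthhth   [Y ::= t]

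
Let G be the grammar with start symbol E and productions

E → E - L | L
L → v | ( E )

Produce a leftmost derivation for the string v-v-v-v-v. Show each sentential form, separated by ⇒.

E ⇒ E-L ⇒ E-L-L ⇒ E-L-L-L ⇒ E-L-L-L-L ⇒ L-L-L-L-L ⇒ v-L-L-L-L ⇒ v-v-L-L-L ⇒ v-v-v-L-L ⇒ v-v-v-v-L ⇒ v-v-v-v-v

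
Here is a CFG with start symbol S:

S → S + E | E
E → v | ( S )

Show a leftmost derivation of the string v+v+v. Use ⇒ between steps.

S ⇒ S+E   [S → S + E]
S+E ⇒ S+E+E   [S → S + E]
S+E+E ⇒ E+E+E   [S → E]
E+E+E ⇒ v+E+E   [E → v]
v+E+E ⇒ v+v+E   [E → v]
v+v+E ⇒ v+v+v   [E → v]

S⇒S+E⇒S+E+E⇒E+E+E⇒v+E+E⇒v+v+E⇒v+v+v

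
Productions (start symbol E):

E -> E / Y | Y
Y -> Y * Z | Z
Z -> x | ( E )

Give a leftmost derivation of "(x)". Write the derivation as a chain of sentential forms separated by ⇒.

E ⇒ Y ⇒ Z ⇒ (E) ⇒ (Y) ⇒ (Z) ⇒ (x)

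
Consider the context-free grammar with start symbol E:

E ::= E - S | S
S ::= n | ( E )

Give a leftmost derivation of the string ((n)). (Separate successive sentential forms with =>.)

E => S => (E) => (S) => ((E)) => ((S)) => ((n))

E => S   [E ::= S]
S => (E)   [S ::= ( E )]
(E) => (S)   [E ::= S]
(S) => ((E))   [S ::= ( E )]
((E)) => ((S))   [E ::= S]
((S)) => ((n))   [S ::= n]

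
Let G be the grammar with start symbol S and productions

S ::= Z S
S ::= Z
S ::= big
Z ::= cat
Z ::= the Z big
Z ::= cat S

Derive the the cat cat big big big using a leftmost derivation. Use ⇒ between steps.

S ⇒ Z S ⇒ the Z big S ⇒ the the Z big big S ⇒ the the cat S big big S ⇒ the the cat Z big big S ⇒ the the cat cat big big S ⇒ the the cat cat big big big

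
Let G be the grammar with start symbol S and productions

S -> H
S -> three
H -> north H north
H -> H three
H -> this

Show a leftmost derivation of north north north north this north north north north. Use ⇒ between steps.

S ⇒ H   [S -> H]
H ⇒ north H north   [H -> north H north]
north H north ⇒ north north H north north   [H -> north H north]
north north H north north ⇒ north north north H north north north   [H -> north H north]
north north north H north north north ⇒ north north north north H north north north north   [H -> north H north]
north north north north H north north north north ⇒ north north north north this north north north north   [H -> this]

S ⇒ H ⇒ north H north ⇒ north north H north north ⇒ north north north H north north north ⇒ north north north north H north north north north ⇒ north north north north this north north north north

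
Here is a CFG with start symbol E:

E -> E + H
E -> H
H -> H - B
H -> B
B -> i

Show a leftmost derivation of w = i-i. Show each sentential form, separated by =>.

E=>H=>H-B=>B-B=>i-B=>i-i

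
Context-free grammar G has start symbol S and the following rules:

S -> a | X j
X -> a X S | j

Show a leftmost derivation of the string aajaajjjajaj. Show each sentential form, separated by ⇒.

S ⇒ Xj   [S -> X j]
Xj ⇒ aXSj   [X -> a X S]
aXSj ⇒ aaXSSj   [X -> a X S]
aaXSSj ⇒ aajSSj   [X -> j]
aajSSj ⇒ aajXjSj   [S -> X j]
aajXjSj ⇒ aajaXSjSj   [X -> a X S]
aajaXSjSj ⇒ aajaaXSSjSj   [X -> a X S]
aajaaXSSjSj ⇒ aajaajSSjSj   [X -> j]
aajaajSSjSj ⇒ aajaajXjSjSj   [S -> X j]
aajaajXjSjSj ⇒ aajaajjjSjSj   [X -> j]
aajaajjjSjSj ⇒ aajaajjjajSj   [S -> a]
aajaajjjajSj ⇒ aajaajjjajaj   [S -> a]

S⇒Xj⇒aXSj⇒aaXSSj⇒aajSSj⇒aajXjSj⇒aajaXSjSj⇒aajaaXSSjSj⇒aajaajSSjSj⇒aajaajXjSjSj⇒aajaajjjSjSj⇒aajaajjjajSj⇒aajaajjjajaj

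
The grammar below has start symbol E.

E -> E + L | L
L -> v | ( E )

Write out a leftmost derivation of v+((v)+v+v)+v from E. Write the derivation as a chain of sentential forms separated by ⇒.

E⇒E+L⇒E+L+L⇒L+L+L⇒v+L+L⇒v+(E)+L⇒v+(E+L)+L⇒v+(E+L+L)+L⇒v+(L+L+L)+L⇒v+((E)+L+L)+L⇒v+((L)+L+L)+L⇒v+((v)+L+L)+L⇒v+((v)+v+L)+L⇒v+((v)+v+v)+L⇒v+((v)+v+v)+v

E ⇒ E+L   [E -> E + L]
E+L ⇒ E+L+L   [E -> E + L]
E+L+L ⇒ L+L+L   [E -> L]
L+L+L ⇒ v+L+L   [L -> v]
v+L+L ⇒ v+(E)+L   [L -> ( E )]
v+(E)+L ⇒ v+(E+L)+L   [E -> E + L]
v+(E+L)+L ⇒ v+(E+L+L)+L   [E -> E + L]
v+(E+L+L)+L ⇒ v+(L+L+L)+L   [E -> L]
v+(L+L+L)+L ⇒ v+((E)+L+L)+L   [L -> ( E )]
v+((E)+L+L)+L ⇒ v+((L)+L+L)+L   [E -> L]
v+((L)+L+L)+L ⇒ v+((v)+L+L)+L   [L -> v]
v+((v)+L+L)+L ⇒ v+((v)+v+L)+L   [L -> v]
v+((v)+v+L)+L ⇒ v+((v)+v+v)+L   [L -> v]
v+((v)+v+v)+L ⇒ v+((v)+v+v)+v   [L -> v]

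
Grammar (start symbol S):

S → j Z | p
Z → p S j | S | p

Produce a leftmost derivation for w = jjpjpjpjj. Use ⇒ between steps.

S ⇒ jZ ⇒ jS ⇒ jjZ ⇒ jjpSj ⇒ jjpjZj ⇒ jjpjpSjj ⇒ jjpjpjZjj ⇒ jjpjpjSjj ⇒ jjpjpjpjj

S ⇒ jZ   [S → j Z]
jZ ⇒ jS   [Z → S]
jS ⇒ jjZ   [S → j Z]
jjZ ⇒ jjpSj   [Z → p S j]
jjpSj ⇒ jjpjZj   [S → j Z]
jjpjZj ⇒ jjpjpSjj   [Z → p S j]
jjpjpSjj ⇒ jjpjpjZjj   [S → j Z]
jjpjpjZjj ⇒ jjpjpjSjj   [Z → S]
jjpjpjSjj ⇒ jjpjpjpjj   [S → p]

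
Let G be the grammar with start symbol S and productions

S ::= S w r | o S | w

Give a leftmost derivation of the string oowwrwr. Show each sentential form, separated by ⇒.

S ⇒ oS   [S ::= o S]
oS ⇒ oSwr   [S ::= S w r]
oSwr ⇒ oSwrwr   [S ::= S w r]
oSwrwr ⇒ ooSwrwr   [S ::= o S]
ooSwrwr ⇒ oowwrwr   [S ::= w]

S ⇒ oS ⇒ oSwr ⇒ oSwrwr ⇒ ooSwrwr ⇒ oowwrwr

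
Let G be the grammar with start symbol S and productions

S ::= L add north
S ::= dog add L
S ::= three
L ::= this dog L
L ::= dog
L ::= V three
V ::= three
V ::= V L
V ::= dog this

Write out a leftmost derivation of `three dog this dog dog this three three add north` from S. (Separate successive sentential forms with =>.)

S => L add north => V three add north => V L three add north => V L L three add north => three L L three add north => three dog L three add north => three dog this dog L three add north => three dog this dog V three three add north => three dog this dog dog this three three add north

S => L add north   [S ::= L add north]
L add north => V three add north   [L ::= V three]
V three add north => V L three add north   [V ::= V L]
V L three add north => V L L three add north   [V ::= V L]
V L L three add north => three L L three add north   [V ::= three]
three L L three add north => three dog L three add north   [L ::= dog]
three dog L three add north => three dog this dog L three add north   [L ::= this dog L]
three dog this dog L three add north => three dog this dog V three three add north   [L ::= V three]
three dog this dog V three three add north => three dog this dog dog this three three add north   [V ::= dog this]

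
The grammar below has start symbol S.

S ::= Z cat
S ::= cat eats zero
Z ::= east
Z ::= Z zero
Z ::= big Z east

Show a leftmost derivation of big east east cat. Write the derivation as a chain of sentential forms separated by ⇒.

S ⇒ Z cat   [S ::= Z cat]
Z cat ⇒ big Z east cat   [Z ::= big Z east]
big Z east cat ⇒ big east east cat   [Z ::= east]

S ⇒ Z cat ⇒ big Z east cat ⇒ big east east cat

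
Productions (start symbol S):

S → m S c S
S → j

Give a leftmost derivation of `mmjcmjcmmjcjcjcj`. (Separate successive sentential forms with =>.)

S => mScS => mmScScS => mmjcScS => mmjcmScScS => mmjcmjcScS => mmjcmjcmScScS => mmjcmjcmmScScScS => mmjcmjcmmjcScScS => mmjcmjcmmjcjcScS => mmjcmjcmmjcjcjcS => mmjcmjcmmjcjcjcj

S => mScS   [S → m S c S]
mScS => mmScScS   [S → m S c S]
mmScScS => mmjcScS   [S → j]
mmjcScS => mmjcmScScS   [S → m S c S]
mmjcmScScS => mmjcmjcScS   [S → j]
mmjcmjcScS => mmjcmjcmScScS   [S → m S c S]
mmjcmjcmScScS => mmjcmjcmmScScScS   [S → m S c S]
mmjcmjcmmScScScS => mmjcmjcmmjcScScS   [S → j]
mmjcmjcmmjcScScS => mmjcmjcmmjcjcScS   [S → j]
mmjcmjcmmjcjcScS => mmjcmjcmmjcjcjcS   [S → j]
mmjcmjcmmjcjcjcS => mmjcmjcmmjcjcjcj   [S → j]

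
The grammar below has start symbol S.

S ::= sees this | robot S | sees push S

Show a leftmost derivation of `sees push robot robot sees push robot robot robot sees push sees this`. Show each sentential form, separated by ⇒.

S ⇒ sees push S ⇒ sees push robot S ⇒ sees push robot robot S ⇒ sees push robot robot sees push S ⇒ sees push robot robot sees push robot S ⇒ sees push robot robot sees push robot robot S ⇒ sees push robot robot sees push robot robot robot S ⇒ sees push robot robot sees push robot robot robot sees push S ⇒ sees push robot robot sees push robot robot robot sees push sees this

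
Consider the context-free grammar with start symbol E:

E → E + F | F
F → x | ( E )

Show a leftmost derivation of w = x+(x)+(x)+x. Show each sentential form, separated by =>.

E => E+F => E+F+F => E+F+F+F => F+F+F+F => x+F+F+F => x+(E)+F+F => x+(F)+F+F => x+(x)+F+F => x+(x)+(E)+F => x+(x)+(F)+F => x+(x)+(x)+F => x+(x)+(x)+x

E => E+F   [E → E + F]
E+F => E+F+F   [E → E + F]
E+F+F => E+F+F+F   [E → E + F]
E+F+F+F => F+F+F+F   [E → F]
F+F+F+F => x+F+F+F   [F → x]
x+F+F+F => x+(E)+F+F   [F → ( E )]
x+(E)+F+F => x+(F)+F+F   [E → F]
x+(F)+F+F => x+(x)+F+F   [F → x]
x+(x)+F+F => x+(x)+(E)+F   [F → ( E )]
x+(x)+(E)+F => x+(x)+(F)+F   [E → F]
x+(x)+(F)+F => x+(x)+(x)+F   [F → x]
x+(x)+(x)+F => x+(x)+(x)+x   [F → x]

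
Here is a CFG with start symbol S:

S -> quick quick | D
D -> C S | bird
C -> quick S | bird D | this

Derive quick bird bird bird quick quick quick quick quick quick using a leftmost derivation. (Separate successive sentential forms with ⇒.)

S ⇒ D ⇒ C S ⇒ quick S S ⇒ quick D S ⇒ quick C S S ⇒ quick bird D S S ⇒ quick bird C S S S ⇒ quick bird bird D S S S ⇒ quick bird bird bird S S S ⇒ quick bird bird bird quick quick S S ⇒ quick bird bird bird quick quick quick quick S ⇒ quick bird bird bird quick quick quick quick quick quick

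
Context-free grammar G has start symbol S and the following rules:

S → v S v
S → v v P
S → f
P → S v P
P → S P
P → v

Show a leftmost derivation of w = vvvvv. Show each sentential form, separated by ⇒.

S ⇒ vSv ⇒ vvvPv ⇒ vvvvv

S ⇒ vSv   [S → v S v]
vSv ⇒ vvvPv   [S → v v P]
vvvPv ⇒ vvvvv   [P → v]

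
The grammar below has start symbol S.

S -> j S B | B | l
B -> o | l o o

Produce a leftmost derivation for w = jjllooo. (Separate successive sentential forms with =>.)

S => jSB   [S -> j S B]
jSB => jjSBB   [S -> j S B]
jjSBB => jjlBB   [S -> l]
jjlBB => jjllooB   [B -> l o o]
jjllooB => jjllooo   [B -> o]

S => jSB => jjSBB => jjlBB => jjllooB => jjllooo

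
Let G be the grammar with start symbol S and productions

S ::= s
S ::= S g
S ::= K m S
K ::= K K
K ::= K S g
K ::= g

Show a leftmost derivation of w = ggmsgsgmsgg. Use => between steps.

S => Sg   [S ::= S g]
Sg => Sgg   [S ::= S g]
Sgg => KmSgg   [S ::= K m S]
KmSgg => KSgmSgg   [K ::= K S g]
KSgmSgg => KSgSgmSgg   [K ::= K S g]
KSgSgmSgg => gSgSgmSgg   [K ::= g]
gSgSgmSgg => gKmSgSgmSgg   [S ::= K m S]
gKmSgSgmSgg => ggmSgSgmSgg   [K ::= g]
ggmSgSgmSgg => ggmsgSgmSgg   [S ::= s]
ggmsgSgmSgg => ggmsgsgmSgg   [S ::= s]
ggmsgsgmSgg => ggmsgsgmsgg   [S ::= s]

S=>Sg=>Sgg=>KmSgg=>KSgmSgg=>KSgSgmSgg=>gSgSgmSgg=>gKmSgSgmSgg=>ggmSgSgmSgg=>ggmsgSgmSgg=>ggmsgsgmSgg=>ggmsgsgmsgg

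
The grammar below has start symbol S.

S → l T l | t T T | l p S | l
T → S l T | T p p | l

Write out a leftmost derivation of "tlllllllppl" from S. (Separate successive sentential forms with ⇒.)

S ⇒ tTT   [S → t T T]
tTT ⇒ tTppT   [T → T p p]
tTppT ⇒ tSlTppT   [T → S l T]
tSlTppT ⇒ tlTllTppT   [S → l T l]
tlTllTppT ⇒ tlSlTllTppT   [T → S l T]
tlSlTllTppT ⇒ tlllTllTppT   [S → l]
tlllTllTppT ⇒ tllllllTppT   [T → l]
tllllllTppT ⇒ tlllllllppT   [T → l]
tlllllllppT ⇒ tlllllllppl   [T → l]

S⇒tTT⇒tTppT⇒tSlTppT⇒tlTllTppT⇒tlSlTllTppT⇒tlllTllTppT⇒tllllllTppT⇒tlllllllppT⇒tlllllllppl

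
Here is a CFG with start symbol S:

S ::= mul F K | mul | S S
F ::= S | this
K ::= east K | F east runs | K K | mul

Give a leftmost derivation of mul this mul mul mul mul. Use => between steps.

S => S S => mul F K S => mul this K S => mul this mul S => mul this mul S S => mul this mul mul S => mul this mul mul S S => mul this mul mul mul S => mul this mul mul mul mul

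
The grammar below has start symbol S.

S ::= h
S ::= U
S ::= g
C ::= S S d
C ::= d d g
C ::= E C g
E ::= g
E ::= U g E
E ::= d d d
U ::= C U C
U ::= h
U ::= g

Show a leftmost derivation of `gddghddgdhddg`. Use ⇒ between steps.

S ⇒ U   [S ::= U]
U ⇒ CUC   [U ::= C U C]
CUC ⇒ SSdUC   [C ::= S S d]
SSdUC ⇒ USdUC   [S ::= U]
USdUC ⇒ gSdUC   [U ::= g]
gSdUC ⇒ gUdUC   [S ::= U]
gUdUC ⇒ gCUCdUC   [U ::= C U C]
gCUCdUC ⇒ gddgUCdUC   [C ::= d d g]
gddgUCdUC ⇒ gddghCdUC   [U ::= h]
gddghCdUC ⇒ gddghddgdUC   [C ::= d d g]
gddghddgdUC ⇒ gddghddgdhC   [U ::= h]
gddghddgdhC ⇒ gddghddgdhddg   [C ::= d d g]

S ⇒ U ⇒ CUC ⇒ SSdUC ⇒ USdUC ⇒ gSdUC ⇒ gUdUC ⇒ gCUCdUC ⇒ gddgUCdUC ⇒ gddghCdUC ⇒ gddghddgdUC ⇒ gddghddgdhC ⇒ gddghddgdhddg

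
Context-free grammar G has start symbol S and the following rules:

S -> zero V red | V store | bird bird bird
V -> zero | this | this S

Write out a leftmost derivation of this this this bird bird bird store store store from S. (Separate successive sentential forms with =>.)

S => V store   [S -> V store]
V store => this S store   [V -> this S]
this S store => this V store store   [S -> V store]
this V store store => this this S store store   [V -> this S]
this this S store store => this this V store store store   [S -> V store]
this this V store store store => this this this S store store store   [V -> this S]
this this this S store store store => this this this bird bird bird store store store   [S -> bird bird bird]

S => V store => this S store => this V store store => this this S store store => this this V store store store => this this this S store store store => this this this bird bird bird store store store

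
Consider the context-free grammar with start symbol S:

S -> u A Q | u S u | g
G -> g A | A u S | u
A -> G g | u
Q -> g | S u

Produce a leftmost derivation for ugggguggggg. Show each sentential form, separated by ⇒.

S ⇒ uAQ ⇒ uGgQ ⇒ ugAgQ ⇒ ugGggQ ⇒ uggAggQ ⇒ uggGgggQ ⇒ ugggAgggQ ⇒ ugggGggggQ ⇒ uggggAggggQ ⇒ ugggguggggQ ⇒ ugggguggggg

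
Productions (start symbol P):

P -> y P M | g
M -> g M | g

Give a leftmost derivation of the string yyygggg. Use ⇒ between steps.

P ⇒ yPM ⇒ yyPMM ⇒ yyyPMMM ⇒ yyygMMM ⇒ yyyggMM ⇒ yyygggM ⇒ yyygggg

P ⇒ yPM   [P -> y P M]
yPM ⇒ yyPMM   [P -> y P M]
yyPMM ⇒ yyyPMMM   [P -> y P M]
yyyPMMM ⇒ yyygMMM   [P -> g]
yyygMMM ⇒ yyyggMM   [M -> g]
yyyggMM ⇒ yyygggM   [M -> g]
yyygggM ⇒ yyygggg   [M -> g]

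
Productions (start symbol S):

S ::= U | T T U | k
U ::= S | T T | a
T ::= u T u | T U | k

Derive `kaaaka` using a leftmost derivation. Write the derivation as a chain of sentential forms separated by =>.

S => TTU => TUTU => TUUTU => TUUUTU => kUUUTU => kaUUTU => kaaUTU => kaaaTU => kaaakU => kaaaka

S => TTU   [S ::= T T U]
TTU => TUTU   [T ::= T U]
TUTU => TUUTU   [T ::= T U]
TUUTU => TUUUTU   [T ::= T U]
TUUUTU => kUUUTU   [T ::= k]
kUUUTU => kaUUTU   [U ::= a]
kaUUTU => kaaUTU   [U ::= a]
kaaUTU => kaaaTU   [U ::= a]
kaaaTU => kaaakU   [T ::= k]
kaaakU => kaaaka   [U ::= a]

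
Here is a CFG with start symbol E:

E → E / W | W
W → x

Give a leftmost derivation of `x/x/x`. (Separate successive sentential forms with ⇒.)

E⇒E/W⇒E/W/W⇒W/W/W⇒x/W/W⇒x/x/W⇒x/x/x

E ⇒ E/W   [E → E / W]
E/W ⇒ E/W/W   [E → E / W]
E/W/W ⇒ W/W/W   [E → W]
W/W/W ⇒ x/W/W   [W → x]
x/W/W ⇒ x/x/W   [W → x]
x/x/W ⇒ x/x/x   [W → x]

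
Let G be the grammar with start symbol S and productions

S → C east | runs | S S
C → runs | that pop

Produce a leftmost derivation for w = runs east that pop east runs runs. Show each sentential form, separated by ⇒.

S ⇒ S S ⇒ S S S ⇒ C east S S ⇒ runs east S S ⇒ runs east S S S ⇒ runs east C east S S ⇒ runs east that pop east S S ⇒ runs east that pop east runs S ⇒ runs east that pop east runs runs

S ⇒ S S   [S → S S]
S S ⇒ S S S   [S → S S]
S S S ⇒ C east S S   [S → C east]
C east S S ⇒ runs east S S   [C → runs]
runs east S S ⇒ runs east S S S   [S → S S]
runs east S S S ⇒ runs east C east S S   [S → C east]
runs east C east S S ⇒ runs east that pop east S S   [C → that pop]
runs east that pop east S S ⇒ runs east that pop east runs S   [S → runs]
runs east that pop east runs S ⇒ runs east that pop east runs runs   [S → runs]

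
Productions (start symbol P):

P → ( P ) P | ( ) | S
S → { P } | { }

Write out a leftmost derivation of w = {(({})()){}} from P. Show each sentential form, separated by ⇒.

P ⇒ S   [P → S]
S ⇒ {P}   [S → { P }]
{P} ⇒ {(P)P}   [P → ( P ) P]
{(P)P} ⇒ {((P)P)P}   [P → ( P ) P]
{((P)P)P} ⇒ {((S)P)P}   [P → S]
{((S)P)P} ⇒ {(({})P)P}   [S → { }]
{(({})P)P} ⇒ {(({})())P}   [P → ( )]
{(({})())P} ⇒ {(({})())S}   [P → S]
{(({})())S} ⇒ {(({})()){}}   [S → { }]

P⇒S⇒{P}⇒{(P)P}⇒{((P)P)P}⇒{((S)P)P}⇒{(({})P)P}⇒{(({})())P}⇒{(({})())S}⇒{(({})()){}}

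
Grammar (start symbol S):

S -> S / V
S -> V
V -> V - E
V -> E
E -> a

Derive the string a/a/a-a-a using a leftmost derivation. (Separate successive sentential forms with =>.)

S => S/V => S/V/V => V/V/V => E/V/V => a/V/V => a/E/V => a/a/V => a/a/V-E => a/a/V-E-E => a/a/E-E-E => a/a/a-E-E => a/a/a-a-E => a/a/a-a-a

S => S/V   [S -> S / V]
S/V => S/V/V   [S -> S / V]
S/V/V => V/V/V   [S -> V]
V/V/V => E/V/V   [V -> E]
E/V/V => a/V/V   [E -> a]
a/V/V => a/E/V   [V -> E]
a/E/V => a/a/V   [E -> a]
a/a/V => a/a/V-E   [V -> V - E]
a/a/V-E => a/a/V-E-E   [V -> V - E]
a/a/V-E-E => a/a/E-E-E   [V -> E]
a/a/E-E-E => a/a/a-E-E   [E -> a]
a/a/a-E-E => a/a/a-a-E   [E -> a]
a/a/a-a-E => a/a/a-a-a   [E -> a]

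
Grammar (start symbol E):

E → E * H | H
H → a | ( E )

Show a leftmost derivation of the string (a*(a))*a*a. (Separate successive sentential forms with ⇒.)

E ⇒ E*H ⇒ E*H*H ⇒ H*H*H ⇒ (E)*H*H ⇒ (E*H)*H*H ⇒ (H*H)*H*H ⇒ (a*H)*H*H ⇒ (a*(E))*H*H ⇒ (a*(H))*H*H ⇒ (a*(a))*H*H ⇒ (a*(a))*a*H ⇒ (a*(a))*a*a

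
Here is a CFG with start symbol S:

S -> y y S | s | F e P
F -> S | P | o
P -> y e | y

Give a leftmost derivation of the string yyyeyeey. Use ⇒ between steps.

S ⇒ yyS ⇒ yyFeP ⇒ yySeP ⇒ yyFePeP ⇒ yyPePeP ⇒ yyyePeP ⇒ yyyeyeeP ⇒ yyyeyeey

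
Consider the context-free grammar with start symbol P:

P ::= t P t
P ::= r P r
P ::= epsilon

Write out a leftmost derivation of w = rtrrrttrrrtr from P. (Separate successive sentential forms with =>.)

P => rPr => rtPtr => rtrPrtr => rtrrPrrtr => rtrrrPrrrtr => rtrrrtPtrrrtr => rtrrrttrrrtr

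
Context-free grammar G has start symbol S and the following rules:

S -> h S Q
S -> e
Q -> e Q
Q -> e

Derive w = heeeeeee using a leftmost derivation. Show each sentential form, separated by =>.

S => hSQ => heQ => heeQ => heeeQ => heeeeQ => heeeeeQ => heeeeeeQ => heeeeeee

S => hSQ   [S -> h S Q]
hSQ => heQ   [S -> e]
heQ => heeQ   [Q -> e Q]
heeQ => heeeQ   [Q -> e Q]
heeeQ => heeeeQ   [Q -> e Q]
heeeeQ => heeeeeQ   [Q -> e Q]
heeeeeQ => heeeeeeQ   [Q -> e Q]
heeeeeeQ => heeeeeee   [Q -> e]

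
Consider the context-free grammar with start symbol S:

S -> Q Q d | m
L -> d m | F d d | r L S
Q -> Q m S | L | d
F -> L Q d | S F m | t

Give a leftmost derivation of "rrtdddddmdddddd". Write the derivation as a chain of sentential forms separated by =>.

S=>QQd=>LQd=>FddQd=>LQdddQd=>rLSQdddQd=>rrLSSQdddQd=>rrFddSSQdddQd=>rrtddSSQdddQd=>rrtddQQdSQdddQd=>rrtdddQdSQdddQd=>rrtdddddSQdddQd=>rrtdddddmQdddQd=>rrtdddddmddddQd=>rrtdddddmdddddd

S => QQd   [S -> Q Q d]
QQd => LQd   [Q -> L]
LQd => FddQd   [L -> F d d]
FddQd => LQdddQd   [F -> L Q d]
LQdddQd => rLSQdddQd   [L -> r L S]
rLSQdddQd => rrLSSQdddQd   [L -> r L S]
rrLSSQdddQd => rrFddSSQdddQd   [L -> F d d]
rrFddSSQdddQd => rrtddSSQdddQd   [F -> t]
rrtddSSQdddQd => rrtddQQdSQdddQd   [S -> Q Q d]
rrtddQQdSQdddQd => rrtdddQdSQdddQd   [Q -> d]
rrtdddQdSQdddQd => rrtdddddSQdddQd   [Q -> d]
rrtdddddSQdddQd => rrtdddddmQdddQd   [S -> m]
rrtdddddmQdddQd => rrtdddddmddddQd   [Q -> d]
rrtdddddmddddQd => rrtdddddmdddddd   [Q -> d]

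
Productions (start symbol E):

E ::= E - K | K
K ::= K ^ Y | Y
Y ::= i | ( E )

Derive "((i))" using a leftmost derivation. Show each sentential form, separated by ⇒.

E ⇒ K ⇒ Y ⇒ (E) ⇒ (K) ⇒ (Y) ⇒ ((E)) ⇒ ((K)) ⇒ ((Y)) ⇒ ((i))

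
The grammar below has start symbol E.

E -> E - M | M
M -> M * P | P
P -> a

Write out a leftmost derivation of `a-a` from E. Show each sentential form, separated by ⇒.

E ⇒ E-M   [E -> E - M]
E-M ⇒ M-M   [E -> M]
M-M ⇒ P-M   [M -> P]
P-M ⇒ a-M   [P -> a]
a-M ⇒ a-P   [M -> P]
a-P ⇒ a-a   [P -> a]

E ⇒ E-M ⇒ M-M ⇒ P-M ⇒ a-M ⇒ a-P ⇒ a-a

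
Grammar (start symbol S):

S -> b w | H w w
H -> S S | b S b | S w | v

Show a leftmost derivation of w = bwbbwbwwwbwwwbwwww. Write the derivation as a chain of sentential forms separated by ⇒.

S ⇒ Hww ⇒ SSww ⇒ bwSww ⇒ bwHwwww ⇒ bwbSbwwww ⇒ bwbHwwbwwww ⇒ bwbSSwwbwwww ⇒ bwbHwwSwwbwwww ⇒ bwbSSwwSwwbwwww ⇒ bwbbwSwwSwwbwwww ⇒ bwbbwbwwwSwwbwwww ⇒ bwbbwbwwwbwwwbwwww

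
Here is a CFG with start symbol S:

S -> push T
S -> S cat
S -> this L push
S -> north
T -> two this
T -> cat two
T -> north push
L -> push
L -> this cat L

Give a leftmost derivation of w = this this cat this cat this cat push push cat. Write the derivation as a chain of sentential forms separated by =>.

S => S cat => this L push cat => this this cat L push cat => this this cat this cat L push cat => this this cat this cat this cat L push cat => this this cat this cat this cat push push cat

S => S cat   [S -> S cat]
S cat => this L push cat   [S -> this L push]
this L push cat => this this cat L push cat   [L -> this cat L]
this this cat L push cat => this this cat this cat L push cat   [L -> this cat L]
this this cat this cat L push cat => this this cat this cat this cat L push cat   [L -> this cat L]
this this cat this cat this cat L push cat => this this cat this cat this cat push push cat   [L -> push]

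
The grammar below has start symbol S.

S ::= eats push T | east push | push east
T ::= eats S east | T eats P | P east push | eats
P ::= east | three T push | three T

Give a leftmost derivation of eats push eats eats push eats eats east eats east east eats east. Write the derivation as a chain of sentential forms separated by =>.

S => eats push T => eats push T eats P => eats push eats S east eats P => eats push eats eats push T east eats P => eats push eats eats push T eats P east eats P => eats push eats eats push T eats P eats P east eats P => eats push eats eats push eats eats P eats P east eats P => eats push eats eats push eats eats east eats P east eats P => eats push eats eats push eats eats east eats east east eats P => eats push eats eats push eats eats east eats east east eats east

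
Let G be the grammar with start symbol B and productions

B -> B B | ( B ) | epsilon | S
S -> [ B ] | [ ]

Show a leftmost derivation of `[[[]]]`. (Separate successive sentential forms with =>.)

B => S   [B -> S]
S => [B]   [S -> [ B ]]
[B] => [S]   [B -> S]
[S] => [[B]]   [S -> [ B ]]
[[B]] => [[BB]]   [B -> B B]
[[BB]] => [[SB]]   [B -> S]
[[SB]] => [[[]B]]   [S -> [ ]]
[[[]B]] => [[[]]]   [B -> epsilon]

B => S => [B] => [S] => [[B]] => [[BB]] => [[SB]] => [[[]B]] => [[[]]]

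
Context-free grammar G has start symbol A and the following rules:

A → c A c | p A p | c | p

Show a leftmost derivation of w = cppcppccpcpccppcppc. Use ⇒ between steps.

A ⇒ cAc   [A → c A c]
cAc ⇒ cpApc   [A → p A p]
cpApc ⇒ cppAppc   [A → p A p]
cppAppc ⇒ cppcAcppc   [A → c A c]
cppcAcppc ⇒ cppcpApcppc   [A → p A p]
cppcpApcppc ⇒ cppcppAppcppc   [A → p A p]
cppcppAppcppc ⇒ cppcppcAcppcppc   [A → c A c]
cppcppcAcppcppc ⇒ cppcppccAccppcppc   [A → c A c]
cppcppccAccppcppc ⇒ cppcppccpApccppcppc   [A → p A p]
cppcppccpApccppcppc ⇒ cppcppccpcpccppcppc   [A → c]

A ⇒ cAc ⇒ cpApc ⇒ cppAppc ⇒ cppcAcppc ⇒ cppcpApcppc ⇒ cppcppAppcppc ⇒ cppcppcAcppcppc ⇒ cppcppccAccppcppc ⇒ cppcppccpApccppcppc ⇒ cppcppccpcpccppcppc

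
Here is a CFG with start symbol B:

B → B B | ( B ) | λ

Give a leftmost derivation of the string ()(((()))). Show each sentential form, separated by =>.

B=>BB=>(B)B=>()B=>()(B)=>()((B))=>()(((B)))=>()((((B))))=>()(((())))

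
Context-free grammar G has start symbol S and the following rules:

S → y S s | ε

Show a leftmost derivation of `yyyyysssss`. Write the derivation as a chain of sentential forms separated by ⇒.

S ⇒ ySs ⇒ yySss ⇒ yyySsss ⇒ yyyySssss ⇒ yyyyySsssss ⇒ yyyyysssss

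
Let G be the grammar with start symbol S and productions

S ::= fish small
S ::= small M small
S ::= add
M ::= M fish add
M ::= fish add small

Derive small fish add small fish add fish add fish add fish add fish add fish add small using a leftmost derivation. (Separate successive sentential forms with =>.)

S => small M small => small M fish add small => small M fish add fish add small => small M fish add fish add fish add small => small M fish add fish add fish add fish add small => small M fish add fish add fish add fish add fish add small => small M fish add fish add fish add fish add fish add fish add small => small fish add small fish add fish add fish add fish add fish add fish add small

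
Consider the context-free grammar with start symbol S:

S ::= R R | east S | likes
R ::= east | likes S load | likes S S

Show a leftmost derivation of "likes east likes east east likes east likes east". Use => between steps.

S => R R => likes S S R => likes east S S R => likes east R R S R => likes east likes S S R S R => likes east likes R R S R S R => likes east likes east R S R S R => likes east likes east east S R S R => likes east likes east east likes R S R => likes east likes east east likes east S R => likes east likes east east likes east likes R => likes east likes east east likes east likes east

S => R R   [S ::= R R]
R R => likes S S R   [R ::= likes S S]
likes S S R => likes east S S R   [S ::= east S]
likes east S S R => likes east R R S R   [S ::= R R]
likes east R R S R => likes east likes S S R S R   [R ::= likes S S]
likes east likes S S R S R => likes east likes R R S R S R   [S ::= R R]
likes east likes R R S R S R => likes east likes east R S R S R   [R ::= east]
likes east likes east R S R S R => likes east likes east east S R S R   [R ::= east]
likes east likes east east S R S R => likes east likes east east likes R S R   [S ::= likes]
likes east likes east east likes R S R => likes east likes east east likes east S R   [R ::= east]
likes east likes east east likes east S R => likes east likes east east likes east likes R   [S ::= likes]
likes east likes east east likes east likes R => likes east likes east east likes east likes east   [R ::= east]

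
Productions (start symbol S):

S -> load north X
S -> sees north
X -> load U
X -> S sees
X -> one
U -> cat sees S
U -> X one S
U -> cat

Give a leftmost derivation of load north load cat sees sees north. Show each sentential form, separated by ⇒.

S ⇒ load north X ⇒ load north load U ⇒ load north load cat sees S ⇒ load north load cat sees sees north

S ⇒ load north X   [S -> load north X]
load north X ⇒ load north load U   [X -> load U]
load north load U ⇒ load north load cat sees S   [U -> cat sees S]
load north load cat sees S ⇒ load north load cat sees sees north   [S -> sees north]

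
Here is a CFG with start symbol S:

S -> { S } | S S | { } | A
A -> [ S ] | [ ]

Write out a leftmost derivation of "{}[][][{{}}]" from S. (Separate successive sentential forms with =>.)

S=>SS=>{}S=>{}SS=>{}SSS=>{}ASS=>{}[]SS=>{}[]AS=>{}[][]S=>{}[][]A=>{}[][][S]=>{}[][][{S}]=>{}[][][{{}}]

S => SS   [S -> S S]
SS => {}S   [S -> { }]
{}S => {}SS   [S -> S S]
{}SS => {}SSS   [S -> S S]
{}SSS => {}ASS   [S -> A]
{}ASS => {}[]SS   [A -> [ ]]
{}[]SS => {}[]AS   [S -> A]
{}[]AS => {}[][]S   [A -> [ ]]
{}[][]S => {}[][]A   [S -> A]
{}[][]A => {}[][][S]   [A -> [ S ]]
{}[][][S] => {}[][][{S}]   [S -> { S }]
{}[][][{S}] => {}[][][{{}}]   [S -> { }]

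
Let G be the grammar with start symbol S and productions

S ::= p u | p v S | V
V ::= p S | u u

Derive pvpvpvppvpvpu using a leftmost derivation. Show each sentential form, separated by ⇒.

S ⇒ pvS ⇒ pvpvS ⇒ pvpvpvS ⇒ pvpvpvV ⇒ pvpvpvpS ⇒ pvpvpvppvS ⇒ pvpvpvppvpvS ⇒ pvpvpvppvpvpu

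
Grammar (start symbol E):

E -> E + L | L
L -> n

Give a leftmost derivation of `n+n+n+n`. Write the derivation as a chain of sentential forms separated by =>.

E => E+L => E+L+L => E+L+L+L => L+L+L+L => n+L+L+L => n+n+L+L => n+n+n+L => n+n+n+n

E => E+L   [E -> E + L]
E+L => E+L+L   [E -> E + L]
E+L+L => E+L+L+L   [E -> E + L]
E+L+L+L => L+L+L+L   [E -> L]
L+L+L+L => n+L+L+L   [L -> n]
n+L+L+L => n+n+L+L   [L -> n]
n+n+L+L => n+n+n+L   [L -> n]
n+n+n+L => n+n+n+n   [L -> n]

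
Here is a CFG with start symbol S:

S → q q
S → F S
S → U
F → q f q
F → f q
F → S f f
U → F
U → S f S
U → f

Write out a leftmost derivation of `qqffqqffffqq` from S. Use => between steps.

S => FS => SffS => UffS => FffS => SffffS => FSffffS => SffSffffS => qqffSffffS => qqffqqffffS => qqffqqffffqq

S => FS   [S → F S]
FS => SffS   [F → S f f]
SffS => UffS   [S → U]
UffS => FffS   [U → F]
FffS => SffffS   [F → S f f]
SffffS => FSffffS   [S → F S]
FSffffS => SffSffffS   [F → S f f]
SffSffffS => qqffSffffS   [S → q q]
qqffSffffS => qqffqqffffS   [S → q q]
qqffqqffffS => qqffqqffffqq   [S → q q]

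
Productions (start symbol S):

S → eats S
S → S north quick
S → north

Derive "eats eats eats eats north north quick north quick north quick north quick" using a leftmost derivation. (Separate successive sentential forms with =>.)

S => S north quick => eats S north quick => eats S north quick north quick => eats S north quick north quick north quick => eats eats S north quick north quick north quick => eats eats S north quick north quick north quick north quick => eats eats eats S north quick north quick north quick north quick => eats eats eats eats S north quick north quick north quick north quick => eats eats eats eats north north quick north quick north quick north quick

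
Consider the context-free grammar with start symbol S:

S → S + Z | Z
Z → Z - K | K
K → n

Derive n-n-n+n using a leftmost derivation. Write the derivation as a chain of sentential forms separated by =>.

S => S+Z   [S → S + Z]
S+Z => Z+Z   [S → Z]
Z+Z => Z-K+Z   [Z → Z - K]
Z-K+Z => Z-K-K+Z   [Z → Z - K]
Z-K-K+Z => K-K-K+Z   [Z → K]
K-K-K+Z => n-K-K+Z   [K → n]
n-K-K+Z => n-n-K+Z   [K → n]
n-n-K+Z => n-n-n+Z   [K → n]
n-n-n+Z => n-n-n+K   [Z → K]
n-n-n+K => n-n-n+n   [K → n]

S => S+Z => Z+Z => Z-K+Z => Z-K-K+Z => K-K-K+Z => n-K-K+Z => n-n-K+Z => n-n-n+Z => n-n-n+K => n-n-n+n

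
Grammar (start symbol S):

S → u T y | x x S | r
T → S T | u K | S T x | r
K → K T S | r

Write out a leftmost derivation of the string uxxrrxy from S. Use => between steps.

S => uTy   [S → u T y]
uTy => uSTxy   [T → S T x]
uSTxy => uxxSTxy   [S → x x S]
uxxSTxy => uxxrTxy   [S → r]
uxxrTxy => uxxrrxy   [T → r]

S => uTy => uSTxy => uxxSTxy => uxxrTxy => uxxrrxy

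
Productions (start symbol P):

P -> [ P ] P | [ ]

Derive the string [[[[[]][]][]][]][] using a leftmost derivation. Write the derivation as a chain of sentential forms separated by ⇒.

P ⇒ [P]P   [P -> [ P ] P]
[P]P ⇒ [[P]P]P   [P -> [ P ] P]
[[P]P]P ⇒ [[[P]P]P]P   [P -> [ P ] P]
[[[P]P]P]P ⇒ [[[[P]P]P]P]P   [P -> [ P ] P]
[[[[P]P]P]P]P ⇒ [[[[[]]P]P]P]P   [P -> [ ]]
[[[[[]]P]P]P]P ⇒ [[[[[]][]]P]P]P   [P -> [ ]]
[[[[[]][]]P]P]P ⇒ [[[[[]][]][]]P]P   [P -> [ ]]
[[[[[]][]][]]P]P ⇒ [[[[[]][]][]][]]P   [P -> [ ]]
[[[[[]][]][]][]]P ⇒ [[[[[]][]][]][]][]   [P -> [ ]]

P⇒[P]P⇒[[P]P]P⇒[[[P]P]P]P⇒[[[[P]P]P]P]P⇒[[[[[]]P]P]P]P⇒[[[[[]][]]P]P]P⇒[[[[[]][]][]]P]P⇒[[[[[]][]][]][]]P⇒[[[[[]][]][]][]][]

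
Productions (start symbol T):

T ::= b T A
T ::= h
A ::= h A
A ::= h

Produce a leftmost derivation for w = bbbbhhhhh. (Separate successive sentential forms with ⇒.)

T ⇒ bTA   [T ::= b T A]
bTA ⇒ bbTAA   [T ::= b T A]
bbTAA ⇒ bbbTAAA   [T ::= b T A]
bbbTAAA ⇒ bbbbTAAAA   [T ::= b T A]
bbbbTAAAA ⇒ bbbbhAAAA   [T ::= h]
bbbbhAAAA ⇒ bbbbhhAAA   [A ::= h]
bbbbhhAAA ⇒ bbbbhhhAA   [A ::= h]
bbbbhhhAA ⇒ bbbbhhhhA   [A ::= h]
bbbbhhhhA ⇒ bbbbhhhhh   [A ::= h]

T⇒bTA⇒bbTAA⇒bbbTAAA⇒bbbbTAAAA⇒bbbbhAAAA⇒bbbbhhAAA⇒bbbbhhhAA⇒bbbbhhhhA⇒bbbbhhhhh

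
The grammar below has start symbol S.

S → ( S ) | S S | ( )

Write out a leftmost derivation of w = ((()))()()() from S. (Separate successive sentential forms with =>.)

S => SS   [S → S S]
SS => SSS   [S → S S]
SSS => SSSS   [S → S S]
SSSS => (S)SSS   [S → ( S )]
(S)SSS => ((S))SSS   [S → ( S )]
((S))SSS => ((()))SSS   [S → ( )]
((()))SSS => ((()))()SS   [S → ( )]
((()))()SS => ((()))()()S   [S → ( )]
((()))()()S => ((()))()()()   [S → ( )]

S=>SS=>SSS=>SSSS=>(S)SSS=>((S))SSS=>((()))SSS=>((()))()SS=>((()))()()S=>((()))()()()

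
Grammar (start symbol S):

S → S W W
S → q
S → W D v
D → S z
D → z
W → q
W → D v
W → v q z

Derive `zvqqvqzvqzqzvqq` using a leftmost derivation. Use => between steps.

S => SWW => WDvWW => DvDvWW => zvDvWW => zvSzvWW => zvSWWzvWW => zvSWWWWzvWW => zvqWWWWzvWW => zvqqWWWzvWW => zvqqvqzWWzvWW => zvqqvqzvqzWzvWW => zvqqvqzvqzqzvWW => zvqqvqzvqzqzvqW => zvqqvqzvqzqzvqq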